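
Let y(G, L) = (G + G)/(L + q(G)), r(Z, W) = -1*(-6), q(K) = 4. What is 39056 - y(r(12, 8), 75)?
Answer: 3085412/79 ≈ 39056.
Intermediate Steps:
r(Z, W) = 6
y(G, L) = 2*G/(4 + L) (y(G, L) = (G + G)/(L + 4) = (2*G)/(4 + L) = 2*G/(4 + L))
39056 - y(r(12, 8), 75) = 39056 - 2*6/(4 + 75) = 39056 - 2*6/79 = 39056 - 1*12/79 = 39056 - 12/79 = 3085412/79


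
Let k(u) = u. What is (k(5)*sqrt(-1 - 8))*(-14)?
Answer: -210*I ≈ -210.0*I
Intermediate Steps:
(k(5)*sqrt(-1 - 8))*(-14) = (5*sqrt(-1 - 8))*(-14) = (5*sqrt(-9))*(-14) = (5*(3*I))*(-14) = (15*I)*(-14) = -210*I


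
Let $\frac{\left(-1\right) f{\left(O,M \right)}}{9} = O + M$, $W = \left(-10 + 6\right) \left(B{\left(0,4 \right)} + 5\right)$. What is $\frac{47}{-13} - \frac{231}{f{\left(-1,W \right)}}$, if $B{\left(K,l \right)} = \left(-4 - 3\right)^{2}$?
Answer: $- \frac{4514}{1209} \approx -3.7337$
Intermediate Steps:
$B{\left(K,l \right)} = 49$ ($B{\left(K,l \right)} = \left(-7\right)^{2} = 49$)
$W = -216$ ($W = \left(-10 + 6\right) \left(49 + 5\right) = \left(-4\right) 54 = -216$)
$f{\left(O,M \right)} = - 9 M - 9 O$ ($f{\left(O,M \right)} = - 9 \left(O + M\right) = - 9 \left(M + O\right) = - 9 M - 9 O$)
$\frac{47}{-13} - \frac{231}{f{\left(-1,W \right)}} = \frac{47}{-13} - \frac{231}{\left(-9\right) \left(-216\right) - -9} = 47 \left(- \frac{1}{13}\right) - \frac{231}{1944 + 9} = - \frac{47}{13} - \frac{231}{1953} = - \frac{47}{13} - \frac{11}{93} = - \frac{4514}{1209}$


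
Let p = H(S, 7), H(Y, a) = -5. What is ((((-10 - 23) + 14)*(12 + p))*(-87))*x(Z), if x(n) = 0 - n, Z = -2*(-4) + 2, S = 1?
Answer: -115710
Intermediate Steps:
p = -5
Z = 10 (Z = 8 + 2 = 10)
x(n) = -n
((((-10 - 23) + 14)*(12 + p))*(-87))*x(Z) = ((((-10 - 23) + 14)*(12 - 5))*(-87))*(-1*10) = (((-33 + 14)*7)*(-87))*(-10) = (-19*7*(-87))*(-10) = -133*(-87)*(-10) = 11571*(-10) = -115710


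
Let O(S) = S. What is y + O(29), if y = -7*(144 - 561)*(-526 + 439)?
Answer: -253924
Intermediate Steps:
y = -253953 (y = -(-2919)*(-87) = -7*36279 = -253953)
y + O(29) = -253953 + 29 = -253924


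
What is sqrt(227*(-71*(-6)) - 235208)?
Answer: I*sqrt(138506) ≈ 372.16*I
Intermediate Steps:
sqrt(227*(-71*(-6)) - 235208) = sqrt(227*426 - 235208) = sqrt(96702 - 235208) = sqrt(-138506) = I*sqrt(138506)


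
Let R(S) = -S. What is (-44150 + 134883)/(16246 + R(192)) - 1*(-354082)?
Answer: 5684523161/16054 ≈ 3.5409e+5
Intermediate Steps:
(-44150 + 134883)/(16246 + R(192)) - 1*(-354082) = (-44150 + 134883)/(16246 - 1*192) - 1*(-354082) = 90733/(16246 - 192) + 354082 = 90733/16054 + 354082 = 5684523161/16054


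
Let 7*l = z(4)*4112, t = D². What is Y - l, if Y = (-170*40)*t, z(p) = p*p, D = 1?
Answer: -113392/7 ≈ -16199.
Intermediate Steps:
t = 1 (t = 1² = 1)
z(p) = p²
Y = -6800 (Y = -170*40*1 = -6800*1 = -6800)
l = 65792/7 (l = (4²*4112)/7 = (16*4112)/7 = (⅐)*65792 = 65792/7 ≈ 9398.9)
Y - l = -6800 - 1*65792/7 = -6800 - 65792/7 = -113392/7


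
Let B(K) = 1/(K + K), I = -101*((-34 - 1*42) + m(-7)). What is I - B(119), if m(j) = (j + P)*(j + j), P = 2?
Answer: 144227/238 ≈ 606.00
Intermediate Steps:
m(j) = 2*j*(2 + j) (m(j) = (j + 2)*(j + j) = (2 + j)*(2*j) = 2*j*(2 + j))
I = 606 (I = -101*((-34 - 1*42) + 2*(-7)*(2 - 7)) = -101*((-34 - 42) + 2*(-7)*(-5)) = -101*(-76 + 70) = -101*(-6) = 606)
B(K) = 1/(2*K)
I - B(119) = 606 - 1/(2*119) = 606 - 1*1/238 = 606 - 1/238 = 144227/238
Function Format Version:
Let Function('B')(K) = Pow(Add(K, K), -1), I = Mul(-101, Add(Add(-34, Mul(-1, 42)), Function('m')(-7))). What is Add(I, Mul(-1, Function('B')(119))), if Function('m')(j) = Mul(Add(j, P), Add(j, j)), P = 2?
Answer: Rational(144227, 238) ≈ 606.00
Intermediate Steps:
Function('m')(j) = Mul(2, j, Add(2, j)) (Function('m')(j) = Mul(Add(j, 2), Add(j, j)) = Mul(Add(2, j), Mul(2, j)) = Mul(2, j, Add(2, j)))
I = 606 (I = Mul(-101, Add(Add(-34, Mul(-1, 42)), Mul(2, -7, Add(2, -7)))) = Mul(-101, Add(Add(-34, -42), Mul(2, -7, -5))) = Mul(-101, Add(-76, 70)) = Mul(-101, -6) = 606)
Function('B')(K) = Mul(Rational(1, 2), Pow(K, -1)) (Function('B')(K) = Pow(Mul(2, K), -1) = Mul(Rational(1, 2), Pow(K, -1)))
Add(I, Mul(-1, Function('B')(119))) = Add(606, Mul(-1, Mul(Rational(1, 2), Pow(119, -1)))) = Add(606, Mul(-1, Mul(Rational(1, 2), Rational(1, 119)))) = Add(606, Mul(-1, Rational(1, 238))) = Add(606, Rational(-1, 238)) = Rational(144227, 238)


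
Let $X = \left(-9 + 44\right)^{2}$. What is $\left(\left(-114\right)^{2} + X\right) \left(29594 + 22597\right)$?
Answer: $742208211$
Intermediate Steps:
$X = 1225$ ($X = 35^{2} = 1225$)
$\left(\left(-114\right)^{2} + X\right) \left(29594 + 22597\right) = \left(\left(-114\right)^{2} + 1225\right) \left(29594 + 22597\right) = \left(12996 + 1225\right) 52191 = 14221 \cdot 52191 = 742208211$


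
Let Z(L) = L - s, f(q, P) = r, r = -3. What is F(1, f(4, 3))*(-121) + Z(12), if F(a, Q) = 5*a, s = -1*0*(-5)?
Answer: -593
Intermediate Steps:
f(q, P) = -3
s = 0 (s = 0*(-5) = 0)
Z(L) = L (Z(L) = L - 1*0 = L + 0 = L)
F(1, f(4, 3))*(-121) + Z(12) = (5*1)*(-121) + 12 = 5*(-121) + 12 = -605 + 12 = -593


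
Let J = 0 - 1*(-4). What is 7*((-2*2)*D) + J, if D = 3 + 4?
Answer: -192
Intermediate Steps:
J = 4 (J = 0 + 4 = 4)
D = 7
7*((-2*2)*D) + J = 7*(-2*2*7) + 4 = 7*(-4*7) + 4 = 7*(-28) + 4 = -196 + 4 = -192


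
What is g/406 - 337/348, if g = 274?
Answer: -715/2436 ≈ -0.29351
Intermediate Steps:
g/406 - 337/348 = 274/406 - 337/348 = 274*(1/406) - 337*1/348 = 137/203 - 337/348 = -715/2436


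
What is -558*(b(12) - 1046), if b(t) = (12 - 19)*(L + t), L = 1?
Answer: 634446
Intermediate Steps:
b(t) = -7 - 7*t (b(t) = (12 - 19)*(1 + t) = -7*(1 + t) = -7 - 7*t)
-558*(b(12) - 1046) = -558*((-7 - 7*12) - 1046) = -558*((-7 - 84) - 1046) = -558*(-91 - 1046) = -558*(-1137) = 634446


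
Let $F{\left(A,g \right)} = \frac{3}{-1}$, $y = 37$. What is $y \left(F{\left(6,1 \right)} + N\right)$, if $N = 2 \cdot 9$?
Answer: $555$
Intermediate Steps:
$F{\left(A,g \right)} = -3$ ($F{\left(A,g \right)} = 3 \left(-1\right) = -3$)
$N = 18$
$y \left(F{\left(6,1 \right)} + N\right) = 37 \left(-3 + 18\right) = 37 \cdot 15 = 555$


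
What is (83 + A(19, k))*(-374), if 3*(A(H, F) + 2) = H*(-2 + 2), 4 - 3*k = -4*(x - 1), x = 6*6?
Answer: -30294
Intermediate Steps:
x = 36
k = 48 (k = 4/3 - (-4)*(36 - 1)/3 = 4/3 - (-4)*35/3 = 4/3 - 1/3*(-140) = 4/3 + 140/3 = 48)
A(H, F) = -2 (A(H, F) = -2 + (H*(-2 + 2))/3 = -2 + (H*0)/3 = -2 + (1/3)*0 = -2 + 0 = -2)
(83 + A(19, k))*(-374) = (83 - 2)*(-374) = 81*(-374) = -30294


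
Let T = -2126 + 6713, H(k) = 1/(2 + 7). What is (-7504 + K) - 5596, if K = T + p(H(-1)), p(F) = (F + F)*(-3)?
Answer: -25541/3 ≈ -8513.7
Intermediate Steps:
H(k) = ⅑ (H(k) = 1/9 = ⅑)
p(F) = -6*F (p(F) = (2*F)*(-3) = -6*F)
T = 4587
K = 13759/3 (K = 4587 - 6*⅑ = 4587 - ⅔ = 13759/3 ≈ 4586.3)
(-7504 + K) - 5596 = (-7504 + 13759/3) - 5596 = -8753/3 - 5596 = -25541/3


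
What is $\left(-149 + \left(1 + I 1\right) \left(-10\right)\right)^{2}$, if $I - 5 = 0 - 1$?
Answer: $39601$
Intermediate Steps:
$I = 4$ ($I = 5 + \left(0 - 1\right) = 5 - 1 = 4$)
$\left(-149 + \left(1 + I 1\right) \left(-10\right)\right)^{2} = \left(-149 + \left(1 + 4 \cdot 1\right) \left(-10\right)\right)^{2} = \left(-149 + \left(1 + 4\right) \left(-10\right)\right)^{2} = \left(-149 + 5 \left(-10\right)\right)^{2} = \left(-149 - 50\right)^{2} = \left(-199\right)^{2} = 39601$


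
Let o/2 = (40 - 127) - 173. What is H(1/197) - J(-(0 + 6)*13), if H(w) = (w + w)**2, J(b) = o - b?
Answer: 17153582/38809 ≈ 442.00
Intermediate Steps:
o = -520 (o = 2*((40 - 127) - 173) = 2*(-87 - 173) = 2*(-260) = -520)
J(b) = -520 - b
H(w) = 4*w**2 (H(w) = (2*w)**2 = 4*w**2)
H(1/197) - J(-(0 + 6)*13) = 4*(1/197)**2 - (-520 - (-1)*(0 + 6)*13) = 4*(1/197)**2 - (-520 - (-1)*6*13) = 4*(1/38809) - (-520 - (-1)*78) = 4/38809 - (-520 - 1*(-78)) = 4/38809 - (-520 + 78) = 4/38809 - 1*(-442) = 4/38809 + 442 = 17153582/38809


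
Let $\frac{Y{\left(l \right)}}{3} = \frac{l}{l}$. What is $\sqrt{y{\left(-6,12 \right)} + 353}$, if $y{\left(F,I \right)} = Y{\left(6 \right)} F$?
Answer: $\sqrt{335} \approx 18.303$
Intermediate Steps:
$Y{\left(l \right)} = 3$ ($Y{\left(l \right)} = 3 \frac{l}{l} = 3 \cdot 1 = 3$)
$y{\left(F,I \right)} = 3 F$
$\sqrt{y{\left(-6,12 \right)} + 353} = \sqrt{3 \left(-6\right) + 353} = \sqrt{-18 + 353} = \sqrt{335}$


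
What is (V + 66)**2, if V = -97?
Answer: 961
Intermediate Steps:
(V + 66)**2 = (-97 + 66)**2 = (-31)**2 = 961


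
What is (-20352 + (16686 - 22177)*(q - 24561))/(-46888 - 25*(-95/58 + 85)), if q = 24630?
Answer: 7718466/946793 ≈ 8.1522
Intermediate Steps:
(-20352 + (16686 - 22177)*(q - 24561))/(-46888 - 25*(-95/58 + 85)) = (-20352 + (16686 - 22177)*(24630 - 24561))/(-46888 - 25*(-95/58 + 85)) = (-20352 - 5491*69)/(-46888 - 25*(-95*1/58 + 85)) = (-20352 - 378879)/(-46888 - 25*(-95/58 + 85)) = -399231/(-46888 - 25*4835/58) = -399231/(-46888 - 120875/58) = -399231/(-2840379/58) = -399231*(-58/2840379) = 7718466/946793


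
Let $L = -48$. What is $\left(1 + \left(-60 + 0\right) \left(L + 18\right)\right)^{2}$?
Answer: $3243601$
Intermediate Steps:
$\left(1 + \left(-60 + 0\right) \left(L + 18\right)\right)^{2} = \left(1 + \left(-60 + 0\right) \left(-48 + 18\right)\right)^{2} = \left(1 - -1800\right)^{2} = \left(1 + 1800\right)^{2} = 1801^{2} = 3243601$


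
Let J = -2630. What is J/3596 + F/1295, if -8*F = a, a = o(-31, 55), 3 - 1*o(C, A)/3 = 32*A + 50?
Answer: -1938221/9313640 ≈ -0.20811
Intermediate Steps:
o(C, A) = -141 - 96*A (o(C, A) = 9 - 3*(32*A + 50) = 9 - 3*(50 + 32*A) = 9 + (-150 - 96*A) = -141 - 96*A)
a = -5421 (a = -141 - 96*55 = -141 - 5280 = -5421)
F = 5421/8 (F = -⅛*(-5421) = 5421/8 ≈ 677.63)
J/3596 + F/1295 = -2630/3596 + (5421/8)/1295 = -2630*1/3596 + (5421/8)*(1/1295) = -1315/1798 + 5421/10360 = -1938221/9313640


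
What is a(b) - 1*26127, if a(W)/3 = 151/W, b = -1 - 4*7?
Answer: -758136/29 ≈ -26143.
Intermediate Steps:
b = -29 (b = -1 - 28 = -29)
a(W) = 453/W (a(W) = 3*(151/W) = 453/W)
a(b) - 1*26127 = 453/(-29) - 1*26127 = 453*(-1/29) - 26127 = -453/29 - 26127 = -758136/29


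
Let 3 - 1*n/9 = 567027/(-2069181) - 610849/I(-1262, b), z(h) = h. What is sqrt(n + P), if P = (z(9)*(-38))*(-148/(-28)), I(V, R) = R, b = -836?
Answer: 3*I*sqrt(420079966152196237657)/672713734 ≈ 91.402*I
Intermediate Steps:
P = -12654/7 (P = (9*(-38))*(-148/(-28)) = -(-50616)*(-1)/28 = -342*37/7 = -12654/7 ≈ -1807.7)
n = -1258293604149/192203924 (n = 27 - 9*(567027/(-2069181) - 610849/(-836)) = 27 - 9*(567027*(-1/2069181) - 610849*(-1/836)) = 27 - 9*(-63003/229909 + 610849/836) = 27 - 9*140387012233/192203924 = 27 - 1263483110097/192203924 = -1258293604149/192203924 ≈ -6546.7)
sqrt(n + P) = sqrt(-1258293604149/192203924 - 12654/7) = sqrt(-11240203683339/1345427468) = 3*I*sqrt(420079966152196237657)/672713734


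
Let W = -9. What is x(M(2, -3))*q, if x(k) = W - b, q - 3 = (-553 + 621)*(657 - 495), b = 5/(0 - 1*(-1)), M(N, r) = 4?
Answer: -154266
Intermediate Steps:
b = 5 (b = 5/(0 + 1) = 5/1 = 5*1 = 5)
q = 11019 (q = 3 + (-553 + 621)*(657 - 495) = 3 + 68*162 = 3 + 11016 = 11019)
x(k) = -14 (x(k) = -9 - 1*5 = -9 - 5 = -14)
x(M(2, -3))*q = -14*11019 = -154266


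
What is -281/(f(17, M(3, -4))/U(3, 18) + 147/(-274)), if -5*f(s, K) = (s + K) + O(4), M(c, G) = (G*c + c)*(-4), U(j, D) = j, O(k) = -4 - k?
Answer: 76994/969 ≈ 79.457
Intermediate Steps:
M(c, G) = -4*c - 4*G*c (M(c, G) = (c + G*c)*(-4) = -4*c - 4*G*c)
f(s, K) = 8/5 - K/5 - s/5 (f(s, K) = -((s + K) + (-4 - 1*4))/5 = -((K + s) + (-4 - 4))/5 = -((K + s) - 8)/5 = -(-8 + K + s)/5 = 8/5 - K/5 - s/5)
-281/(f(17, M(3, -4))/U(3, 18) + 147/(-274)) = -281/((8/5 - (-4)*3*(1 - 4)/5 - ⅕*17)/3 + 147/(-274)) = -281/((8/5 - (-4)*3*(-3)/5 - 17/5)*(⅓) + 147*(-1/274)) = -281/((8/5 - ⅕*36 - 17/5)*(⅓) - 147/274) = -281/((8/5 - 36/5 - 17/5)*(⅓) - 147/274) = -281/(-9*⅓ - 147/274) = -281/(-3 - 147/274) = -281/(-969/274) = -281*(-274/969) = 76994/969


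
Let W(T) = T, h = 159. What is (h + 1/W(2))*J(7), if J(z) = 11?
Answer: 3509/2 ≈ 1754.5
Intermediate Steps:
(h + 1/W(2))*J(7) = (159 + 1/2)*11 = (319/2)*11 = 3509/2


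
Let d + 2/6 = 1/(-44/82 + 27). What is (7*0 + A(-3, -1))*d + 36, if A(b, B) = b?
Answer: 40022/1085 ≈ 36.887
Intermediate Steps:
d = -962/3255 (d = -⅓ + 1/(-44/82 + 27) = -⅓ + 1/(-44*1/82 + 27) = -⅓ + 1/(-22/41 + 27) = -⅓ + 1/(1085/41) = -⅓ + 41/1085 = -962/3255 ≈ -0.29555)
(7*0 + A(-3, -1))*d + 36 = (7*0 - 3)*(-962/3255) + 36 = (0 - 3)*(-962/3255) + 36 = -3*(-962/3255) + 36 = 962/1085 + 36 = 40022/1085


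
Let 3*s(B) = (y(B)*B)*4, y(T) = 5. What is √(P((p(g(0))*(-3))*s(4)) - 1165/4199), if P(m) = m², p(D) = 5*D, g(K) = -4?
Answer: √45136893668165/4199 ≈ 1600.0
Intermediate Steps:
s(B) = 20*B/3 (s(B) = ((5*B)*4)/3 = (20*B)/3 = 20*B/3)
√(P((p(g(0))*(-3))*s(4)) - 1165/4199) = √((((5*(-4))*(-3))*((20/3)*4))² - 1165/4199) = √((-20*(-3)*(80/3))² - 1165*1/4199) = √((60*(80/3))² - 1165/4199) = √(1600² - 1165/4199) = √(2560000 - 1165/4199) = √(10749438835/4199) = √45136893668165/4199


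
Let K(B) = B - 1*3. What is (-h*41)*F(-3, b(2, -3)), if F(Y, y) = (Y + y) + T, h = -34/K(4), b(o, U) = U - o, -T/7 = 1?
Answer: -20910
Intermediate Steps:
K(B) = -3 + B (K(B) = B - 3 = -3 + B)
T = -7 (T = -7*1 = -7)
h = -34 (h = -34/(-3 + 4) = -34/1 = -34*1 = -34)
F(Y, y) = -7 + Y + y (F(Y, y) = (Y + y) - 7 = -7 + Y + y)
(-h*41)*F(-3, b(2, -3)) = (-1*(-34)*41)*(-7 - 3 + (-3 - 1*2)) = (34*41)*(-7 - 3 + (-3 - 2)) = 1394*(-7 - 3 - 5) = 1394*(-15) = -20910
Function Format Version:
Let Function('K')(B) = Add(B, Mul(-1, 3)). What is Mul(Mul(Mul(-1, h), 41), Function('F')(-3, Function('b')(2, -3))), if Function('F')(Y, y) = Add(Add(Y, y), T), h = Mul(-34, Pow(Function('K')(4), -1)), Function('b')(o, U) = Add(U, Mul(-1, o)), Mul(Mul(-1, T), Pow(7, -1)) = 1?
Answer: -20910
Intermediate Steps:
Function('K')(B) = Add(-3, B) (Function('K')(B) = Add(B, -3) = Add(-3, B))
T = -7 (T = Mul(-7, 1) = -7)
h = -34 (h = Mul(-34, Pow(Add(-3, 4), -1)) = Mul(-34, Pow(1, -1)) = Mul(-34, 1) = -34)
Function('F')(Y, y) = Add(-7, Y, y) (Function('F')(Y, y) = Add(Add(Y, y), -7) = Add(-7, Y, y))
Mul(Mul(Mul(-1, h), 41), Function('F')(-3, Function('b')(2, -3))) = Mul(Mul(Mul(-1, -34), 41), Add(-7, -3, Add(-3, Mul(-1, 2)))) = Mul(Mul(34, 41), Add(-7, -3, Add(-3, -2))) = Mul(1394, Add(-7, -3, -5)) = Mul(1394, -15) = -20910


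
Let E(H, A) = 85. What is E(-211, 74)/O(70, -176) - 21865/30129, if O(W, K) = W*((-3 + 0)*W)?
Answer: -7199477/9842140 ≈ -0.73149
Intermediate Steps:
O(W, K) = -3*W² (O(W, K) = W*(-3*W) = -3*W²)
E(-211, 74)/O(70, -176) - 21865/30129 = 85/((-3*70²)) - 21865/30129 = 85/((-3*4900)) - 21865*1/30129 = 85/(-14700) - 21865/30129 = 85*(-1/14700) - 21865/30129 = -17/2940 - 21865/30129 = -7199477/9842140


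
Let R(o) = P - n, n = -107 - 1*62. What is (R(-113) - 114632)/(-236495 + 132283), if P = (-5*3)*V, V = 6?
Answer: 114553/104212 ≈ 1.0992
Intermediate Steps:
P = -90 (P = -5*3*6 = -15*6 = -90)
n = -169 (n = -107 - 62 = -169)
R(o) = 79 (R(o) = -90 - 1*(-169) = -90 + 169 = 79)
(R(-113) - 114632)/(-236495 + 132283) = (79 - 114632)/(-236495 + 132283) = -114553/(-104212) = -114553*(-1/104212) = 114553/104212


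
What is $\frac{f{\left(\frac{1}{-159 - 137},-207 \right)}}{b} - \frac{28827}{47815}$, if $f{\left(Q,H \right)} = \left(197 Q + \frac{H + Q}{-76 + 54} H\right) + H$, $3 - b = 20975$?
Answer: $- \frac{3265770540493}{6530078484160} \approx -0.50011$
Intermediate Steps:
$b = -20972$ ($b = 3 - 20975 = -20972$)
$f{\left(Q,H \right)} = H + 197 Q + H \left(- \frac{H}{22} - \frac{Q}{22}\right)$ ($f{\left(Q,H \right)} = \left(197 Q + \frac{H + Q}{-22} H\right) + H = \left(197 Q + \left(H + Q\right) \left(- \frac{1}{22}\right) H\right) + H = \left(197 Q + \left(- \frac{H}{22} - \frac{Q}{22}\right) H\right) + H = \left(197 Q + H \left(- \frac{H}{22} - \frac{Q}{22}\right)\right) + H = H + 197 Q + H \left(- \frac{H}{22} - \frac{Q}{22}\right)$)
$\frac{f{\left(\frac{1}{-159 - 137},-207 \right)}}{b} - \frac{28827}{47815} = \frac{-207 + \frac{197}{-159 - 137} - \frac{\left(-207\right)^{2}}{22} - - \frac{207}{22 \left(-159 - 137\right)}}{-20972} - \frac{28827}{47815} = \left(-207 + \frac{197}{-296} - \frac{42849}{22} - - \frac{207}{22 \left(-296\right)}\right) \left(- \frac{1}{20972}\right) - \frac{28827}{47815} = \left(-207 + 197 \left(- \frac{1}{296}\right) - \frac{42849}{22} - \left(- \frac{207}{22}\right) \left(- \frac{1}{296}\right)\right) \left(- \frac{1}{20972}\right) - \frac{28827}{47815} = \left(-207 - \frac{197}{296} - \frac{42849}{22} - \frac{207}{6512}\right) \left(- \frac{1}{20972}\right) - \frac{28827}{47815} = \left(- \frac{14035829}{6512}\right) \left(- \frac{1}{20972}\right) - \frac{28827}{47815} = \frac{14035829}{136569664} - \frac{28827}{47815} = - \frac{3265770540493}{6530078484160}$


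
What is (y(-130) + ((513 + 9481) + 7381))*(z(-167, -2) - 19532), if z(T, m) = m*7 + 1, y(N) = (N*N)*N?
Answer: 42600770625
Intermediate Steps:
y(N) = N³ (y(N) = N²*N = N³)
z(T, m) = 1 + 7*m (z(T, m) = 7*m + 1 = 1 + 7*m)
(y(-130) + ((513 + 9481) + 7381))*(z(-167, -2) - 19532) = ((-130)³ + ((513 + 9481) + 7381))*((1 + 7*(-2)) - 19532) = (-2197000 + (9994 + 7381))*((1 - 14) - 19532) = (-2197000 + 17375)*(-13 - 19532) = -2179625*(-19545) = 42600770625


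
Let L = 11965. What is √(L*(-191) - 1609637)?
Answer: 2*I*√973738 ≈ 1973.6*I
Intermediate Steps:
√(L*(-191) - 1609637) = √(11965*(-191) - 1609637) = √(-2285315 - 1609637) = √(-3894952) = 2*I*√973738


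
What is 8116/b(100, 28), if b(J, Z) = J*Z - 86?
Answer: 4058/1357 ≈ 2.9904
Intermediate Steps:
b(J, Z) = -86 + J*Z
8116/b(100, 28) = 8116/(-86 + 100*28) = 8116/(-86 + 2800) = 8116/2714 = 8116*(1/2714) = 4058/1357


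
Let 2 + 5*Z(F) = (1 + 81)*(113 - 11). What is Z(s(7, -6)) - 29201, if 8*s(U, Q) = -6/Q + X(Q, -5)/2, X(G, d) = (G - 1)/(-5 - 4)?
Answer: -137643/5 ≈ -27529.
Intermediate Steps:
X(G, d) = ⅑ - G/9 (X(G, d) = (-1 + G)/(-9) = (-1 + G)*(-⅑) = ⅑ - G/9)
s(U, Q) = 1/144 - 3/(4*Q) - Q/144 (s(U, Q) = (-6/Q + (⅑ - Q/9)/2)/8 = (-6/Q + (⅑ - Q/9)*(½))/8 = (-6/Q + (1/18 - Q/18))/8 = (1/18 - 6/Q - Q/18)/8 = 1/144 - 3/(4*Q) - Q/144)
Z(F) = 8362/5 (Z(F) = -⅖ + ((1 + 81)*(113 - 11))/5 = -⅖ + (82*102)/5 = -⅖ + (⅕)*8364 = -⅖ + 8364/5 = 8362/5)
Z(s(7, -6)) - 29201 = 8362/5 - 29201 = -137643/5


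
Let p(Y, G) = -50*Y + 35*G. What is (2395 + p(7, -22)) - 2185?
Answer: -910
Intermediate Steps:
(2395 + p(7, -22)) - 2185 = (2395 + (-50*7 + 35*(-22))) - 2185 = (2395 + (-350 - 770)) - 2185 = (2395 - 1120) - 2185 = 1275 - 2185 = -910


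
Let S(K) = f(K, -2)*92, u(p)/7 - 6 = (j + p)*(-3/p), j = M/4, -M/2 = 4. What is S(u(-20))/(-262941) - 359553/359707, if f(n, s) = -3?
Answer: -31480648747/31527239429 ≈ -0.99852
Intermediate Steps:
M = -8 (M = -2*4 = -8)
j = -2 (j = -8/4 = -8*¼ = -2)
u(p) = 42 - 21*(-2 + p)/p (u(p) = 42 + 7*((-2 + p)*(-3/p)) = 42 + 7*(-3*(-2 + p)/p) = 42 - 21*(-2 + p)/p)
S(K) = -276 (S(K) = -3*92 = -276)
S(u(-20))/(-262941) - 359553/359707 = -276/(-262941) - 359553/359707 = -276*(-1/262941) - 359553*1/359707 = 92/87647 - 359553/359707 = -31480648747/31527239429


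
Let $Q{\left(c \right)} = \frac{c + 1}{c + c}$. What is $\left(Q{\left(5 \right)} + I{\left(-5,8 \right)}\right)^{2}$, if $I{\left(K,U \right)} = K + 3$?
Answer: $\frac{49}{25} \approx 1.96$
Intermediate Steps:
$I{\left(K,U \right)} = 3 + K$
$Q{\left(c \right)} = \frac{1 + c}{2 c}$
$\left(Q{\left(5 \right)} + I{\left(-5,8 \right)}\right)^{2} = \left(\frac{1 + 5}{2 \cdot 5} + \left(3 - 5\right)\right)^{2} = \left(\frac{1}{2} \cdot \frac{1}{5} \cdot 6 - 2\right)^{2} = \left(\frac{3}{5} - 2\right)^{2} = \left(- \frac{7}{5}\right)^{2} = \frac{49}{25}$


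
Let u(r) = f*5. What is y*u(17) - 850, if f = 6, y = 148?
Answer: 3590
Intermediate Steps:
u(r) = 30 (u(r) = 6*5 = 30)
y*u(17) - 850 = 148*30 - 850 = 4440 - 850 = 3590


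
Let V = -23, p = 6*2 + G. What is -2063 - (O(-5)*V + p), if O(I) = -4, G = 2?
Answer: -2169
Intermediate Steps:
p = 14 (p = 6*2 + 2 = 12 + 2 = 14)
-2063 - (O(-5)*V + p) = -2063 - (-4*(-23) + 14) = -2063 - (92 + 14) = -2063 - 1*106 = -2063 - 106 = -2169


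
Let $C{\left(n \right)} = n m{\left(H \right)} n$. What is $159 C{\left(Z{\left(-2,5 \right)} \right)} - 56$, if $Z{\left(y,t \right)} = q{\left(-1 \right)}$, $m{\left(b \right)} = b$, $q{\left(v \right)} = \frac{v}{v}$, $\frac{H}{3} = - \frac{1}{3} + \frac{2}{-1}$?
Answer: $-1169$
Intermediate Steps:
$H = -7$ ($H = 3 \left(- \frac{1}{3} + \frac{2}{-1}\right) = 3 \left(\left(-1\right) \frac{1}{3} + 2 \left(-1\right)\right) = 3 \left(- \frac{1}{3} - 2\right) = 3 \left(- \frac{7}{3}\right) = -7$)
$q{\left(v \right)} = 1$
$Z{\left(y,t \right)} = 1$
$C{\left(n \right)} = - 7 n^{2}$ ($C{\left(n \right)} = n \left(-7\right) n = - 7 n n = - 7 n^{2}$)
$159 C{\left(Z{\left(-2,5 \right)} \right)} - 56 = 159 \left(- 7 \cdot 1^{2}\right) - 56 = 159 \left(\left(-7\right) 1\right) - 56 = 159 \left(-7\right) - 56 = -1113 - 56 = -1169$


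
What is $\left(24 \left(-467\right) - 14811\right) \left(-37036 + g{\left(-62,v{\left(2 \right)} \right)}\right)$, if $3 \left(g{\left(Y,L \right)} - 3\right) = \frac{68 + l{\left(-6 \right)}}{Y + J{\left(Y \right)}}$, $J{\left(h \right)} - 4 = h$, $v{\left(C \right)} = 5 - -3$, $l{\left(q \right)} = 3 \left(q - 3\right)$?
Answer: $\frac{38542583611}{40} \approx 9.6356 \cdot 10^{8}$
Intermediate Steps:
$l{\left(q \right)} = -9 + 3 q$ ($l{\left(q \right)} = 3 \left(-3 + q\right) = -9 + 3 q$)
$v{\left(C \right)} = 8$ ($v{\left(C \right)} = 5 + 3 = 8$)
$J{\left(h \right)} = 4 + h$
$g{\left(Y,L \right)} = 3 + \frac{41}{3 \left(4 + 2 Y\right)}$ ($g{\left(Y,L \right)} = 3 + \frac{\left(68 + \left(-9 + 3 \left(-6\right)\right)\right) \frac{1}{Y + \left(4 + Y\right)}}{3} = 3 + \frac{\left(68 - 27\right) \frac{1}{4 + 2 Y}}{3} = 3 + \frac{41 \frac{1}{4 + 2 Y}}{3} = 3 + \frac{41}{3 \left(4 + 2 Y\right)}$)
$\left(24 \left(-467\right) - 14811\right) \left(-37036 + g{\left(-62,v{\left(2 \right)} \right)}\right) = \left(24 \left(-467\right) - 14811\right) \left(-37036 + \frac{77 + 18 \left(-62\right)}{6 \left(2 - 62\right)}\right) = \left(-11208 - 14811\right) \left(-37036 + \frac{77 - 1116}{6 \left(-60\right)}\right) = - 26019 \left(-37036 + \frac{1}{6} \left(- \frac{1}{60}\right) \left(-1039\right)\right) = - 26019 \left(-37036 + \frac{1039}{360}\right) = \left(-26019\right) \left(- \frac{13331921}{360}\right) = \frac{38542583611}{40}$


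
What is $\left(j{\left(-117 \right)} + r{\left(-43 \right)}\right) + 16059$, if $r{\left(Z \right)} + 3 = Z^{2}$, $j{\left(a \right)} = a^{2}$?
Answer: $31594$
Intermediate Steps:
$r{\left(Z \right)} = -3 + Z^{2}$
$\left(j{\left(-117 \right)} + r{\left(-43 \right)}\right) + 16059 = \left(\left(-117\right)^{2} - \left(3 - \left(-43\right)^{2}\right)\right) + 16059 = \left(13689 + \left(-3 + 1849\right)\right) + 16059 = \left(13689 + 1846\right) + 16059 = 15535 + 16059 = 31594$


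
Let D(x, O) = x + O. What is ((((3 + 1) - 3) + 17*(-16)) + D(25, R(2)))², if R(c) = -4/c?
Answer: 61504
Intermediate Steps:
D(x, O) = O + x
((((3 + 1) - 3) + 17*(-16)) + D(25, R(2)))² = ((((3 + 1) - 3) + 17*(-16)) + (-4/2 + 25))² = (((4 - 3) - 272) + (-4*½ + 25))² = ((1 - 272) + (-2 + 25))² = (-271 + 23)² = (-248)² = 61504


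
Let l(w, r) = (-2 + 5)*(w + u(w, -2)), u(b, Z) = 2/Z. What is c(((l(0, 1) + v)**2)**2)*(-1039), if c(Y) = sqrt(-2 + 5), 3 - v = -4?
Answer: -1039*sqrt(3) ≈ -1799.6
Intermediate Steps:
v = 7 (v = 3 - 1*(-4) = 3 + 4 = 7)
l(w, r) = -3 + 3*w (l(w, r) = (-2 + 5)*(w + 2/(-2)) = 3*(w + 2*(-1/2)) = 3*(w - 1) = 3*(-1 + w) = -3 + 3*w)
c(Y) = sqrt(3)
c(((l(0, 1) + v)**2)**2)*(-1039) = sqrt(3)*(-1039) = -1039*sqrt(3)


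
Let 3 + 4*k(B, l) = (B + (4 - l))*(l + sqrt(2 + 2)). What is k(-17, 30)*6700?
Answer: -2309825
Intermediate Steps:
k(B, l) = -3/4 + (2 + l)*(4 + B - l)/4 (k(B, l) = -3/4 + ((B + (4 - l))*(l + sqrt(2 + 2)))/4 = -3/4 + ((4 + B - l)*(l + sqrt(4)))/4 = -3/4 + ((4 + B - l)*(l + 2))/4 = -3/4 + ((4 + B - l)*(2 + l))/4 = -3/4 + ((2 + l)*(4 + B - l))/4 = -3/4 + (2 + l)*(4 + B - l)/4)
k(-17, 30)*6700 = (5/4 + (1/2)*(-17) + (1/2)*30 - 1/4*30**2 + (1/4)*(-17)*30)*6700 = (5/4 - 17/2 + 15 - 1/4*900 - 255/2)*6700 = (5/4 - 17/2 + 15 - 225 - 255/2)*6700 = -1379/4*6700 = -2309825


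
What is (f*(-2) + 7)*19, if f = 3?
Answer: 19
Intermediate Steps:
(f*(-2) + 7)*19 = (3*(-2) + 7)*19 = (-6 + 7)*19 = 1*19 = 19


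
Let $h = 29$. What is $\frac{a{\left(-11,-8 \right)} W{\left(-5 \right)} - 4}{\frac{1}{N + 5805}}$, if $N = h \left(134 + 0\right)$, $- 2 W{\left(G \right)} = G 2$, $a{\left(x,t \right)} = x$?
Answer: $-571769$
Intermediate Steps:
$W{\left(G \right)} = - G$ ($W{\left(G \right)} = - \frac{G 2}{2} = - \frac{2 G}{2} = - G$)
$N = 3886$ ($N = 29 \left(134 + 0\right) = 29 \cdot 134 = 3886$)
$\frac{a{\left(-11,-8 \right)} W{\left(-5 \right)} - 4}{\frac{1}{N + 5805}} = \frac{- 11 \left(\left(-1\right) \left(-5\right)\right) - 4}{\frac{1}{3886 + 5805}} = \frac{\left(-11\right) 5 - 4}{\frac{1}{9691}} = \left(-55 - 4\right) \frac{1}{\frac{1}{9691}} = \left(-59\right) 9691 = -571769$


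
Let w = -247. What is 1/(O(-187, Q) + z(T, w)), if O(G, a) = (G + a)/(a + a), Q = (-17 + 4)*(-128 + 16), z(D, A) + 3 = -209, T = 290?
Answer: -2912/616075 ≈ -0.0047267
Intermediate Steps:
z(D, A) = -212 (z(D, A) = -3 - 209 = -212)
Q = 1456 (Q = -13*(-112) = 1456)
O(G, a) = (G + a)/(2*a) (O(G, a) = (G + a)/((2*a)) = (G + a)*(1/(2*a)) = (G + a)/(2*a))
1/(O(-187, Q) + z(T, w)) = 1/((1/2)*(-187 + 1456)/1456 - 212) = 1/((1/2)*(1/1456)*1269 - 212) = 1/(1269/2912 - 212) = 1/(-616075/2912) = -2912/616075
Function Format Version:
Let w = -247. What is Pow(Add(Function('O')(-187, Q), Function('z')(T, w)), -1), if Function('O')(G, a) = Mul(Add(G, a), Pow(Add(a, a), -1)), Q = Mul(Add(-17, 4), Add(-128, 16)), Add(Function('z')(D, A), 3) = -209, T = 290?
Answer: Rational(-2912, 616075) ≈ -0.0047267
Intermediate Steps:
Function('z')(D, A) = -212 (Function('z')(D, A) = Add(-3, -209) = -212)
Q = 1456 (Q = Mul(-13, -112) = 1456)
Function('O')(G, a) = Mul(Rational(1, 2), Pow(a, -1), Add(G, a)) (Function('O')(G, a) = Mul(Add(G, a), Pow(Mul(2, a), -1)) = Mul(Add(G, a), Mul(Rational(1, 2), Pow(a, -1))) = Mul(Rational(1, 2), Pow(a, -1), Add(G, a)))
Pow(Add(Function('O')(-187, Q), Function('z')(T, w)), -1) = Pow(Add(Mul(Rational(1, 2), Pow(1456, -1), Add(-187, 1456)), -212), -1) = Pow(Add(Mul(Rational(1, 2), Rational(1, 1456), 1269), -212), -1) = Pow(Add(Rational(1269, 2912), -212), -1) = Pow(Rational(-616075, 2912), -1) = Rational(-2912, 616075)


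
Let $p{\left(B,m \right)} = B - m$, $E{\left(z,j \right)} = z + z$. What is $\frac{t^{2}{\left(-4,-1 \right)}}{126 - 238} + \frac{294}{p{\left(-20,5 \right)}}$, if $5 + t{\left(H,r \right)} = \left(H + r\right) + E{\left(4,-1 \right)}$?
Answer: $- \frac{8257}{700} \approx -11.796$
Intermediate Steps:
$E{\left(z,j \right)} = 2 z$
$t{\left(H,r \right)} = 3 + H + r$ ($t{\left(H,r \right)} = -5 + \left(\left(H + r\right) + 2 \cdot 4\right) = -5 + \left(\left(H + r\right) + 8\right) = -5 + \left(8 + H + r\right) = 3 + H + r$)
$\frac{t^{2}{\left(-4,-1 \right)}}{126 - 238} + \frac{294}{p{\left(-20,5 \right)}} = \frac{\left(3 - 4 - 1\right)^{2}}{126 - 238} + \frac{294}{-20 - 5} = \frac{\left(-2\right)^{2}}{-112} + \frac{294}{-20 - 5} = 4 \left(- \frac{1}{112}\right) + \frac{294}{-25} = - \frac{1}{28} + 294 \left(- \frac{1}{25}\right) = - \frac{1}{28} - \frac{294}{25} = - \frac{8257}{700}$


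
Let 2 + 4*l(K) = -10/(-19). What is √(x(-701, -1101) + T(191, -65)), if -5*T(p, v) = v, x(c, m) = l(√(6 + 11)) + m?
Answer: I*√392901/19 ≈ 32.99*I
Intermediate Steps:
l(K) = -7/19 (l(K) = -½ + (-10/(-19))/4 = -½ + (-10*(-1/19))/4 = -½ + (¼)*(10/19) = -½ + 5/38 = -7/19)
x(c, m) = -7/19 + m
T(p, v) = -v/5
√(x(-701, -1101) + T(191, -65)) = √((-7/19 - 1101) - ⅕*(-65)) = √(-20926/19 + 13) = √(-20679/19) = I*√392901/19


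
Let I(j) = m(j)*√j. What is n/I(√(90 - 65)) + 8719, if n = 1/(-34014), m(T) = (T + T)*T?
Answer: 8719 - √5/8503500 ≈ 8719.0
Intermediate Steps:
m(T) = 2*T² (m(T) = (2*T)*T = 2*T²)
I(j) = 2*j^(5/2) (I(j) = (2*j²)*√j = 2*j^(5/2))
n = -1/34014 ≈ -2.9400e-5
n/I(√(90 - 65)) + 8719 = -1/(2*(90 - 65)^(5/4))/34014 + 8719 = -√5/250/34014 + 8719 = -√5/8503500 + 8719 = 8719 - √5/8503500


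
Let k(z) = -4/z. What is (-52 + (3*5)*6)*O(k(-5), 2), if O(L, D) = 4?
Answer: 152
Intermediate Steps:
(-52 + (3*5)*6)*O(k(-5), 2) = (-52 + (3*5)*6)*4 = (-52 + 15*6)*4 = (-52 + 90)*4 = 38*4 = 152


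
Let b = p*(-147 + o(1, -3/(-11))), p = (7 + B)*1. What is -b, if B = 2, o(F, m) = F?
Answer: 1314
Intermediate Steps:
p = 9 (p = (7 + 2)*1 = 9*1 = 9)
b = -1314 (b = 9*(-147 + 1) = 9*(-146) = -1314)
-b = -1*(-1314) = 1314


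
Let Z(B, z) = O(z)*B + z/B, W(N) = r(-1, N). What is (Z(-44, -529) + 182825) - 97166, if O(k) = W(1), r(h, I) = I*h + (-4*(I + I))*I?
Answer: 3786949/44 ≈ 86067.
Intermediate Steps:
r(h, I) = -8*I² + I*h (r(h, I) = I*h + (-8*I)*I = I*h - 8*I² = -8*I² + I*h)
W(N) = N*(-1 - 8*N)
O(k) = -9 (O(k) = -1*1*(1 + 8*1) = -1*1*(1 + 8) = -1*1*9 = -9)
Z(B, z) = -9*B + z/B
(Z(-44, -529) + 182825) - 97166 = ((-9*(-44) - 529/(-44)) + 182825) - 97166 = ((396 - 529*(-1/44)) + 182825) - 97166 = ((396 + 529/44) + 182825) - 97166 = (17953/44 + 182825) - 97166 = 8062253/44 - 97166 = 3786949/44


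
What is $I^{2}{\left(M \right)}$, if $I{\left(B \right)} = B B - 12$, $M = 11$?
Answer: $11881$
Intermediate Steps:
$I{\left(B \right)} = -12 + B^{2}$ ($I{\left(B \right)} = B^{2} - 12 = -12 + B^{2}$)
$I^{2}{\left(M \right)} = \left(-12 + 11^{2}\right)^{2} = \left(-12 + 121\right)^{2} = 109^{2} = 11881$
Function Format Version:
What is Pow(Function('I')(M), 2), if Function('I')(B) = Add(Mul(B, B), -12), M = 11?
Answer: 11881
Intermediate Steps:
Function('I')(B) = Add(-12, Pow(B, 2)) (Function('I')(B) = Add(Pow(B, 2), -12) = Add(-12, Pow(B, 2)))
Pow(Function('I')(M), 2) = Pow(Add(-12, Pow(11, 2)), 2) = Pow(Add(-12, 121), 2) = Pow(109, 2) = 11881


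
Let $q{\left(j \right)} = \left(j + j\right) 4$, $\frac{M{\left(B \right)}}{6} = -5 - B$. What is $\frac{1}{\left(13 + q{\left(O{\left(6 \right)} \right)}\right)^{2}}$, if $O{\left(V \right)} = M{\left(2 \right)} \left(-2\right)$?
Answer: $\frac{1}{469225} \approx 2.1312 \cdot 10^{-6}$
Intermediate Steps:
$M{\left(B \right)} = -30 - 6 B$ ($M{\left(B \right)} = 6 \left(-5 - B\right) = -30 - 6 B$)
$O{\left(V \right)} = 84$ ($O{\left(V \right)} = \left(-30 - 12\right) \left(-2\right) = \left(-42\right) \left(-2\right) = 84$)
$q{\left(j \right)} = 8 j$ ($q{\left(j \right)} = 2 j 4 = 8 j$)
$\frac{1}{\left(13 + q{\left(O{\left(6 \right)} \right)}\right)^{2}} = \frac{1}{\left(13 + 8 \cdot 84\right)^{2}} = \frac{1}{\left(13 + 672\right)^{2}} = \frac{1}{685^{2}} = \frac{1}{469225}$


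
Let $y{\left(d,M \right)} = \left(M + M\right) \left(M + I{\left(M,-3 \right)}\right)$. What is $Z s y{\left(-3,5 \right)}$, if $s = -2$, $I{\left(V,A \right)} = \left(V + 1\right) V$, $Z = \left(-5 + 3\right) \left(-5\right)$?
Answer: $-7000$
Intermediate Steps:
$Z = 10$ ($Z = \left(-2\right) \left(-5\right) = 10$)
$I{\left(V,A \right)} = V \left(1 + V\right)$ ($I{\left(V,A \right)} = \left(1 + V\right) V = V \left(1 + V\right)$)
$y{\left(d,M \right)} = 2 M \left(M + M \left(1 + M\right)\right)$ ($y{\left(d,M \right)} = \left(M + M\right) \left(M + M \left(1 + M\right)\right) = 2 M \left(M + M \left(1 + M\right)\right)$)
$Z s y{\left(-3,5 \right)} = 10 \left(-2\right) 2 \cdot 5^{2} \left(2 + 5\right) = - 20 \cdot 2 \cdot 25 \cdot 7 = \left(-20\right) 350 = -7000$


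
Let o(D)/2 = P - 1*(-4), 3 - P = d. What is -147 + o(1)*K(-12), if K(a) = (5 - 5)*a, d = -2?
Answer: -147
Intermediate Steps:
K(a) = 0 (K(a) = 0*a = 0)
P = 5 (P = 3 - 1*(-2) = 3 + 2 = 5)
o(D) = 18 (o(D) = 2*(5 - 1*(-4)) = 2*(5 + 4) = 2*9 = 18)
-147 + o(1)*K(-12) = -147 + 18*0 = -147 + 0 = -147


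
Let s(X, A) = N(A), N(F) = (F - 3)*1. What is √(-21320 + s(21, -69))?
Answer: 4*I*√1337 ≈ 146.26*I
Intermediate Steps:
N(F) = -3 + F (N(F) = (-3 + F)*1 = -3 + F)
s(X, A) = -3 + A
√(-21320 + s(21, -69)) = √(-21320 + (-3 - 69)) = √(-21320 - 72) = √(-21392) = 4*I*√1337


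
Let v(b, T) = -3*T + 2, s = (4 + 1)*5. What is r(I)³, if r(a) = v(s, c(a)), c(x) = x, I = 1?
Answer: -1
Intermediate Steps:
s = 25 (s = 5*5 = 25)
v(b, T) = 2 - 3*T
r(a) = 2 - 3*a
r(I)³ = (2 - 3*1)³ = (2 - 3)³ = (-1)³ = -1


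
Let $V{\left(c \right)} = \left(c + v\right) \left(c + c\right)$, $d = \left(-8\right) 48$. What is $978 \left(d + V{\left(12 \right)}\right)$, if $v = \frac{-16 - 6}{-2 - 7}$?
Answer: $-36512$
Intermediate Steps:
$d = -384$
$v = \frac{22}{9}$ ($v = - \frac{22}{-9} = \left(-22\right) \left(- \frac{1}{9}\right) = \frac{22}{9} \approx 2.4444$)
$V{\left(c \right)} = 2 c \left(\frac{22}{9} + c\right)$ ($V{\left(c \right)} = \left(c + \frac{22}{9}\right) \left(c + c\right) = \left(\frac{22}{9} + c\right) 2 c = 2 c \left(\frac{22}{9} + c\right)$)
$978 \left(d + V{\left(12 \right)}\right) = 978 \left(-384 + \frac{2}{9} \cdot 12 \left(22 + 9 \cdot 12\right)\right) = 978 \left(-384 + \frac{2}{9} \cdot 12 \left(22 + 108\right)\right) = 978 \left(-384 + \frac{2}{9} \cdot 12 \cdot 130\right) = 978 \left(-384 + \frac{1040}{3}\right) = 978 \left(- \frac{112}{3}\right) = -36512$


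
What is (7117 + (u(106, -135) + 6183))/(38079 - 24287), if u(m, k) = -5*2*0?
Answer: 3325/3448 ≈ 0.96433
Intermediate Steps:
u(m, k) = 0 (u(m, k) = -10*0 = 0)
(7117 + (u(106, -135) + 6183))/(38079 - 24287) = (7117 + (0 + 6183))/(38079 - 24287) = (7117 + 6183)/13792 = 13300*(1/13792) = 3325/3448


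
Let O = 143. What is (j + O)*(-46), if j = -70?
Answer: -3358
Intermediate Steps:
(j + O)*(-46) = (-70 + 143)*(-46) = 73*(-46) = -3358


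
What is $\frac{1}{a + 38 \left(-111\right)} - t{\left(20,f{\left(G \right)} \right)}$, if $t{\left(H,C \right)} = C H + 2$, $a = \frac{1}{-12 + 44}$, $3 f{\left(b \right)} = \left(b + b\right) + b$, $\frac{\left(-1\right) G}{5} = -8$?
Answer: $- \frac{108249982}{134975} \approx -802.0$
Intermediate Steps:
$G = 40$ ($G = \left(-5\right) \left(-8\right) = 40$)
$f{\left(b \right)} = b$ ($f{\left(b \right)} = \frac{\left(b + b\right) + b}{3} = \frac{2 b + b}{3} = \frac{3 b}{3} = b$)
$a = \frac{1}{32} \approx 0.03125$
$t{\left(H,C \right)} = 2 + C H$
$\frac{1}{a + 38 \left(-111\right)} - t{\left(20,f{\left(G \right)} \right)} = \frac{1}{\frac{1}{32} + 38 \left(-111\right)} - \left(2 + 40 \cdot 20\right) = \frac{1}{\frac{1}{32} - 4218} - \left(2 + 800\right) = \frac{1}{- \frac{134975}{32}} - 802 = - \frac{32}{134975} - 802 = - \frac{108249982}{134975}$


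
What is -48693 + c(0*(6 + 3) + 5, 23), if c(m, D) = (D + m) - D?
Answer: -48688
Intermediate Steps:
c(m, D) = m
-48693 + c(0*(6 + 3) + 5, 23) = -48693 + (0*(6 + 3) + 5) = -48693 + (0*9 + 5) = -48693 + (0 + 5) = -48693 + 5 = -48688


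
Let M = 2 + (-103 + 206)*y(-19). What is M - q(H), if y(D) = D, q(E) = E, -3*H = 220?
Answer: -5645/3 ≈ -1881.7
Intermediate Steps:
H = -220/3 (H = -⅓*220 = -220/3 ≈ -73.333)
M = -1955 (M = 2 + (-103 + 206)*(-19) = 2 + 103*(-19) = 2 - 1957 = -1955)
M - q(H) = -1955 - 1*(-220/3) = -1955 + 220/3 = -5645/3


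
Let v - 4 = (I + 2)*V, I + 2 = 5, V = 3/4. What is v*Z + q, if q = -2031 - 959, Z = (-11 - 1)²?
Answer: -1874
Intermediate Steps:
Z = 144 (Z = (-12)² = 144)
V = ¾ (V = 3*(¼) = ¾ ≈ 0.75000)
I = 3 (I = -2 + 5 = 3)
v = 31/4 (v = 4 + (3 + 2)*(¾) = 4 + 5*(¾) = 4 + 15/4 = 31/4 ≈ 7.7500)
q = -2990
v*Z + q = (31/4)*144 - 2990 = 1116 - 2990 = -1874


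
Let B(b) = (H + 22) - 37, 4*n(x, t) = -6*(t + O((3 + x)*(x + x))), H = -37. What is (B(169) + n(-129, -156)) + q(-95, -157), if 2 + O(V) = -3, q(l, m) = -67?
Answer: 245/2 ≈ 122.50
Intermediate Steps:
O(V) = -5 (O(V) = -2 - 3 = -5)
n(x, t) = 15/2 - 3*t/2 (n(x, t) = (-6*(t - 5))/4 = (-6*(-5 + t))/4 = (30 - 6*t)/4 = 15/2 - 3*t/2)
B(b) = -52 (B(b) = (-37 + 22) - 37 = -15 - 37 = -52)
(B(169) + n(-129, -156)) + q(-95, -157) = (-52 + (15/2 - 3/2*(-156))) - 67 = (-52 + (15/2 + 234)) - 67 = (-52 + 483/2) - 67 = 379/2 - 67 = 245/2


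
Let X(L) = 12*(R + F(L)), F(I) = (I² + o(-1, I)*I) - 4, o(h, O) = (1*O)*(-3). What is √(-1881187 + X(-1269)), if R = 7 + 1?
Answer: I*√40529803 ≈ 6366.3*I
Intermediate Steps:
o(h, O) = -3*O (o(h, O) = O*(-3) = -3*O)
R = 8
F(I) = -4 - 2*I² (F(I) = (I² + (-3*I)*I) - 4 = (I² - 3*I²) - 4 = -2*I² - 4 = -4 - 2*I²)
X(L) = 48 - 24*L² (X(L) = 12*(8 + (-4 - 2*L²)) = 12*(4 - 2*L²) = 48 - 24*L²)
√(-1881187 + X(-1269)) = √(-1881187 + (48 - 24*(-1269)²)) = √(-1881187 + (48 - 24*1610361)) = √(-1881187 + (48 - 38648664)) = √(-1881187 - 38648616) = √(-40529803) = I*√40529803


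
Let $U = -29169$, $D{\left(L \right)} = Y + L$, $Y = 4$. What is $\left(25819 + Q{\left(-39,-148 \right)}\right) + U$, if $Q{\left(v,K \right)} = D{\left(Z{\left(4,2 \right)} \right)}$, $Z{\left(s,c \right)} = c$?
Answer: $-3344$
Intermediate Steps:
$D{\left(L \right)} = 4 + L$
$Q{\left(v,K \right)} = 6$ ($Q{\left(v,K \right)} = 4 + 2 = 6$)
$\left(25819 + Q{\left(-39,-148 \right)}\right) + U = \left(25819 + 6\right) - 29169 = 25825 - 29169 = -3344$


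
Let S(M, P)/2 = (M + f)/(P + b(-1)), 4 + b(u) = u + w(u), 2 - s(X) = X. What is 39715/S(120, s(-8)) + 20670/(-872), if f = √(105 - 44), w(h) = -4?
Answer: 68519295/480908 - 3055*√61/2206 ≈ 131.66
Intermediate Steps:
s(X) = 2 - X
f = √61 ≈ 7.8102
b(u) = -8 + u (b(u) = -4 + (u - 4) = -4 + (-4 + u) = -8 + u)
S(M, P) = 2*(M + √61)/(-9 + P) (S(M, P) = 2*((M + √61)/(P + (-8 - 1))) = 2*((M + √61)/(P - 9)) = 2*((M + √61)/(-9 + P)) = 2*(M + √61)/(-9 + P))
39715/S(120, s(-8)) + 20670/(-872) = 39715/((2*(120 + √61)/(-9 + (2 - 1*(-8))))) + 20670/(-872) = 39715/((2*(120 + √61)/(-9 + (2 + 8)))) + 20670*(-1/872) = 39715/((2*(120 + √61)/(-9 + 10))) - 10335/436 = 39715/((2*(120 + √61)/1)) - 10335/436 = 39715/((2*1*(120 + √61))) - 10335/436 = 39715/(240 + 2*√61) - 10335/436 = -10335/436 + 39715/(240 + 2*√61)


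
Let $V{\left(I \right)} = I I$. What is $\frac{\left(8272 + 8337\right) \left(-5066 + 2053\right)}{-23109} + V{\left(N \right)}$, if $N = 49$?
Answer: $\frac{105527626}{23109} \approx 4566.5$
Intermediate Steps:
$V{\left(I \right)} = I^{2}$
$\frac{\left(8272 + 8337\right) \left(-5066 + 2053\right)}{-23109} + V{\left(N \right)} = \frac{\left(8272 + 8337\right) \left(-5066 + 2053\right)}{-23109} + 49^{2} = 16609 \left(-3013\right) \left(- \frac{1}{23109}\right) + 2401 = \left(-50042917\right) \left(- \frac{1}{23109}\right) + 2401 = \frac{50042917}{23109} + 2401 = \frac{105527626}{23109}$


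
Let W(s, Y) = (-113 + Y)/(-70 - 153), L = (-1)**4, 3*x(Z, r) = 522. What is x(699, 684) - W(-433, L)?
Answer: 38690/223 ≈ 173.50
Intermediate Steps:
x(Z, r) = 174 (x(Z, r) = (1/3)*522 = 174)
L = 1
W(s, Y) = 113/223 - Y/223 (W(s, Y) = (-113 + Y)/(-223) = (-113 + Y)*(-1/223) = 113/223 - Y/223)
x(699, 684) - W(-433, L) = 174 - (113/223 - 1/223*1) = 174 - (113/223 - 1/223) = 174 - 1*112/223 = 174 - 112/223 = 38690/223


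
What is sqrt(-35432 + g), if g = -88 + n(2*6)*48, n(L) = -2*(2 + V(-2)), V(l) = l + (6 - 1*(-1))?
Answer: 4*I*sqrt(2262) ≈ 190.24*I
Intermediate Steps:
V(l) = 7 + l (V(l) = l + (6 + 1) = l + 7 = 7 + l)
n(L) = -14 (n(L) = -2*(2 + (7 - 2)) = -2*(2 + 5) = -2*7 = -14)
g = -760 (g = -88 - 14*48 = -88 - 672 = -760)
sqrt(-35432 + g) = sqrt(-35432 - 760) = sqrt(-36192) = 4*I*sqrt(2262)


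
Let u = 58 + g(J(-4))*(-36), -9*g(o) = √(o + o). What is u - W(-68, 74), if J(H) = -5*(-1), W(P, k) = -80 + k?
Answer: 64 + 4*√10 ≈ 76.649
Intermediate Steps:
J(H) = 5
g(o) = -√2*√o/9 (g(o) = -√(o + o)/9 = -√2*√o/9)
u = 58 + 4*√10 (u = 58 - √2*√5/9*(-36) = 58 - √10/9*(-36) = 58 + 4*√10 ≈ 70.649)
u - W(-68, 74) = (58 + 4*√10) - (-80 + 74) = (58 + 4*√10) - 1*(-6) = (58 + 4*√10) + 6 = 64 + 4*√10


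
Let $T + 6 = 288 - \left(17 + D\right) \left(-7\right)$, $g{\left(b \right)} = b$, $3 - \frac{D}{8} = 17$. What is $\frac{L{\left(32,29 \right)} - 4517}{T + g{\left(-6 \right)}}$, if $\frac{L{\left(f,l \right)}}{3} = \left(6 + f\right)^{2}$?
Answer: $\frac{185}{389} \approx 0.47558$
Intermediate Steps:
$D = -112$ ($D = 24 - 136 = -112$)
$T = -383$ ($T = -6 + \left(288 - \left(17 - 112\right) \left(-7\right)\right) = -6 + \left(288 - \left(-95\right) \left(-7\right)\right) = -6 + \left(288 - 665\right) = -6 - 377 = -383$)
$L{\left(f,l \right)} = 3 \left(6 + f\right)^{2}$
$\frac{L{\left(32,29 \right)} - 4517}{T + g{\left(-6 \right)}} = \frac{3 \left(6 + 32\right)^{2} - 4517}{-383 - 6} = \frac{3 \cdot 38^{2} - 4517}{-389} = \left(3 \cdot 1444 - 4517\right) \left(- \frac{1}{389}\right) = \left(4332 - 4517\right) \left(- \frac{1}{389}\right) = \left(-185\right) \left(- \frac{1}{389}\right) = \frac{185}{389}$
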